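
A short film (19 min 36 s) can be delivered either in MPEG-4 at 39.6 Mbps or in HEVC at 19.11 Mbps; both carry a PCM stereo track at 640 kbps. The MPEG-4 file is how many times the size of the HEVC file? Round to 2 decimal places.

2.04

19 min 36 s = 1176 s
Audio: 640 kbps = 0.640 Mbps.
MPEG-4: 40.240 Mbps × 1176 s = 47322.2 Mb = 5.509 GiB.
HEVC: 19.750 Mbps × 1176 s = 23226.0 Mb = 2.704 GiB.
Ratio: 5.509 / 2.704 = 2.037.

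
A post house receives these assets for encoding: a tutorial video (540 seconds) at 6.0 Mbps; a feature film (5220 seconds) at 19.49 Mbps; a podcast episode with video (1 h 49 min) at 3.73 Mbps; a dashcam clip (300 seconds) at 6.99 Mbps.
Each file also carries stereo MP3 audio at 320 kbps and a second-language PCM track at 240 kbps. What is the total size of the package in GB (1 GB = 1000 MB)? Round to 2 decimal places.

17.32 GB

Audio total: 320 + 240 = 560 kbps = 0.560 Mbps.
tutorial video: 6.560 Mbps × 540 s = 3542.4 Mb
feature film: 20.050 Mbps × 5220 s = 104661.0 Mb
podcast episode with video: 4.290 Mbps × 6540 s = 28056.6 Mb
dashcam clip: 7.550 Mbps × 300 s = 2265.0 Mb
Total: 138525.0 Mb = 17315.6 MB.
= 17.32 GB.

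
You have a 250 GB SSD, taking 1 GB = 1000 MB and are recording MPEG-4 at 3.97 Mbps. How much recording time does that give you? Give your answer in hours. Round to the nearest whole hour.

Capacity: 250 GB = 2,000,000 Mb.
Recording time: 2,000,000 / 3.970 = 503,778 s ≈ 140 hours.

140 hours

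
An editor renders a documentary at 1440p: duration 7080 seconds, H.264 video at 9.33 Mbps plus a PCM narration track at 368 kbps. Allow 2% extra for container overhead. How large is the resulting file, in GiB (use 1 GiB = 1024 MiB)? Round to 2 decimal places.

Audio: 368 kbps = 0.368 Mbps.
Total bitrate: 9.33 + 0.368 = 9.698 Mbps.
Stream data: 9.698 Mbps × 7080 s = 68661.8 Mb.
With 2% container overhead: ×1.02.
70,035 Mb = 8,754,384,600 bytes ÷ 1,073,741,824 = 8.153 GiB.

8.15 GiB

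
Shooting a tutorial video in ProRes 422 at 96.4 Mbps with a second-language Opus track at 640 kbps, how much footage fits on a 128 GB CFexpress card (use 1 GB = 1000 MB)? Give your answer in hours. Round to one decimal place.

2.9 hours

Audio: 640 kbps = 0.640 Mbps.
Total bitrate: 96.4 + 0.640 = 97.040 Mbps.
Capacity: 128 GB = 1,024,000 Mb.
Recording time: 1,024,000 / 97.040 = 10,552 s ≈ 2.93 hours.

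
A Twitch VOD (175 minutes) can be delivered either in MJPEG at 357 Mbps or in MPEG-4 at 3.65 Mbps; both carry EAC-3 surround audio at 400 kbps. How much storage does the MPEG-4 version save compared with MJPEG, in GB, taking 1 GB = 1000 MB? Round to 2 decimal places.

463.77 GB

175 min = 10500 s
Audio: 400 kbps = 0.400 Mbps.
MJPEG: 357.400 Mbps × 10500 s = 3752700.0 Mb = 469.087 GB.
MPEG-4: 4.050 Mbps × 10500 s = 42525.0 Mb = 5.316 GB.
Saving: 469.087 − 5.316 = 463.772 GB.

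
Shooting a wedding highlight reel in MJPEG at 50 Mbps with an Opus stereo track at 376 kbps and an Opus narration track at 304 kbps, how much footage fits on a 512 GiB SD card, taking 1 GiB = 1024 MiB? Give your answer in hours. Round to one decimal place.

Audio total: 376 + 304 = 680 kbps = 0.680 Mbps.
Total bitrate: 50 + 0.680 = 50.680 Mbps.
Capacity: 512 GiB = 4,398,047 Mb.
Recording time: 4,398,047 / 50.680 = 86,781 s ≈ 24.1 hours.

24.1 hours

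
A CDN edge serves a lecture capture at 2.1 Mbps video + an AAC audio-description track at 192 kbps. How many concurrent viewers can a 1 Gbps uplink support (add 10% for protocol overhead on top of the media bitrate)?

Audio: 192 kbps = 0.192 Mbps.
Per-viewer media rate: 2.292 Mbps.
On the wire with 10% overhead: 2.521 Mbps.
1 Gbps = 1,000 Mbps; 1,000 / 2.521 = 396.64 → 396 viewers.

396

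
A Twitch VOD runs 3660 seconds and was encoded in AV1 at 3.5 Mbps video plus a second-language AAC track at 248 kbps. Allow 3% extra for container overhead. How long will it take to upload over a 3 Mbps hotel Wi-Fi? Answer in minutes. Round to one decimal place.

78.5 minutes

Audio: 248 kbps = 0.248 Mbps.
Total bitrate: 3.748 Mbps.
File: 3.748 Mbps × 3660 s = 13717.7 Mb.
With 3% container overhead: ×1.03. → 14129.2 Mb.
At 3 Mbps: 14129.2 / 3 = 4709.7 s ≈ 78.5 minutes.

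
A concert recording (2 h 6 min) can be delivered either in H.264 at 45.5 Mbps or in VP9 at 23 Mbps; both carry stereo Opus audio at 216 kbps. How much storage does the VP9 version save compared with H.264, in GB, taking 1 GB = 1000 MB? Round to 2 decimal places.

2 h 6 min = 126 min = 7560 s
Audio: 216 kbps = 0.216 Mbps.
H.264: 45.716 Mbps × 7560 s = 345613.0 Mb = 43.202 GB.
VP9: 23.216 Mbps × 7560 s = 175513.0 Mb = 21.939 GB.
Saving: 43.202 − 21.939 = 21.262 GB.

21.26 GB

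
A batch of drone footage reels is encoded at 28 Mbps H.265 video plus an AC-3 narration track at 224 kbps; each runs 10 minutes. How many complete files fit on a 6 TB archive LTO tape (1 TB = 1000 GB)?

10 min = 600 s
Audio: 224 kbps = 0.224 Mbps.
Total bitrate: 28.224 Mbps.
Per item: 28.224 Mbps × 600 s = 16,934 Mb = 2,117 MB.
Capacity: 6 TB = 48,000,000 Mb; 2834.47 items → 2834 complete.

2834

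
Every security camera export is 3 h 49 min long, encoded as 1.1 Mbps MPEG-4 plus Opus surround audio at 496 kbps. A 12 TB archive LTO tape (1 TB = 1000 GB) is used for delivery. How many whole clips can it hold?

3 h 49 min = 229 min = 13740 s
Audio: 496 kbps = 0.496 Mbps.
Total bitrate: 1.596 Mbps.
Per item: 1.596 Mbps × 13740 s = 21,929 Mb = 2,741 MB.
Capacity: 12 TB = 96,000,000 Mb; 4377.76 items → 4377 complete.

4377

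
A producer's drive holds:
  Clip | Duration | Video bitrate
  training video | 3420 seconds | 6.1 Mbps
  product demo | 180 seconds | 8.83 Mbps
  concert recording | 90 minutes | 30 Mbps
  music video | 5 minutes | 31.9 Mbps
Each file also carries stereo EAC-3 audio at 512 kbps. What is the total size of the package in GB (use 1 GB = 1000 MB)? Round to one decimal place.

Audio: 512 kbps = 0.512 Mbps.
training video: 6.612 Mbps × 3420 s = 22613.0 Mb
product demo: 9.342 Mbps × 180 s = 1681.6 Mb
concert recording: 30.512 Mbps × 5400 s = 164764.8 Mb
music video: 32.412 Mbps × 300 s = 9723.6 Mb
Total: 198783.0 Mb = 24847.9 MB.
= 24.85 GB.

24.8 GB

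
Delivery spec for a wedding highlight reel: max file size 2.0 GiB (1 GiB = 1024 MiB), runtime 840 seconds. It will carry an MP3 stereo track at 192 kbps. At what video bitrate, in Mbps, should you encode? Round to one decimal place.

Budget: 2.0 GiB = 17179.9 Mb.
Total bitrate budget: 17179.9 Mb / 840 s = 20.452 Mbps.
Audio: 192 kbps = 0.192 Mbps.
Video: 20.452 − 0.192 = 20.260 Mbps.

20.3 Mbps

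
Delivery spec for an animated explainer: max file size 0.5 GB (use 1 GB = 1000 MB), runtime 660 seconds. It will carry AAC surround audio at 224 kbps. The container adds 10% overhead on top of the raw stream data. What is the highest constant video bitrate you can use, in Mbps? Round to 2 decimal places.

5.29 Mbps

Budget: 0.5 GB = 4000.0 Mb.
Stream payload after overhead: 4000.0 / 1.10 = 3636.4 Mb.
Total bitrate budget: 3636.4 Mb / 660 s = 5.510 Mbps.
Audio: 224 kbps = 0.224 Mbps.
Video: 5.510 − 0.224 = 5.286 Mbps.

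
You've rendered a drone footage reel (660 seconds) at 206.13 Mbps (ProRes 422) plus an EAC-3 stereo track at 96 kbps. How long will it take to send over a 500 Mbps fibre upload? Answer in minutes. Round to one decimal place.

4.5 minutes

Audio: 96 kbps = 0.096 Mbps.
Total bitrate: 206.226 Mbps.
File: 206.226 Mbps × 660 s = 136109.2 Mb.
At 500 Mbps: 136109.2 / 500 = 272.2 s ≈ 4.54 minutes.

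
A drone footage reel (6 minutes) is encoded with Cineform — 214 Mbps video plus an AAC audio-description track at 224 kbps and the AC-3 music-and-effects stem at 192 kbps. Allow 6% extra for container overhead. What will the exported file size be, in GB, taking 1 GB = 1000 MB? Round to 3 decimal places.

6 min = 360 s
Audio total: 224 + 192 = 416 kbps = 0.416 Mbps.
Total bitrate: 214 + 0.416 = 214.416 Mbps.
Stream data: 214.416 Mbps × 360 s = 77189.8 Mb.
With 6% container overhead: ×1.06.
81,821 Mb ÷ 8 = 10,228 MB → 10.23 GB.

10.228 GB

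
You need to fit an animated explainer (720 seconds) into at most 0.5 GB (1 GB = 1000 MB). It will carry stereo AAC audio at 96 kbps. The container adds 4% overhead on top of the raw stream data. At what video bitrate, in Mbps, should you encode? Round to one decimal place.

5.2 Mbps

Budget: 0.5 GB = 4000.0 Mb.
Stream payload after overhead: 4000.0 / 1.04 = 3846.2 Mb.
Total bitrate budget: 3846.2 Mb / 720 s = 5.342 Mbps.
Audio: 96 kbps = 0.096 Mbps.
Video: 5.342 − 0.096 = 5.246 Mbps.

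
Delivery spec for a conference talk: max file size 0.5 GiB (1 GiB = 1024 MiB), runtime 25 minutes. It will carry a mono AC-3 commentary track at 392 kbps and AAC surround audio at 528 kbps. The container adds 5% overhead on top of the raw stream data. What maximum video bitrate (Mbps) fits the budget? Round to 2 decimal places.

Budget: 0.5 GiB = 4295.0 Mb.
Stream payload after overhead: 4295.0 / 1.05 = 4090.4 Mb.
25 min = 1500 s
Total bitrate budget: 4090.4 Mb / 1500 s = 2.727 Mbps.
Audio total: 392 + 528 = 920 kbps = 0.920 Mbps.
Video: 2.727 − 0.920 = 1.807 Mbps.

1.81 Mbps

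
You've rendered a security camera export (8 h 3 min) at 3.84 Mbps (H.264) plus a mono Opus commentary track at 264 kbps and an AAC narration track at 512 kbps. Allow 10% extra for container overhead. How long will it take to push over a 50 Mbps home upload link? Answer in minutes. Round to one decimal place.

49.0 minutes

8 h 3 min = 483 min = 28980 s
Audio total: 264 + 512 = 776 kbps = 0.776 Mbps.
Total bitrate: 4.616 Mbps.
File: 4.616 Mbps × 28980 s = 133771.7 Mb.
With 10% container overhead: ×1.10. → 147148.8 Mb.
At 50 Mbps: 147148.8 / 50 = 2943.0 s ≈ 49 minutes.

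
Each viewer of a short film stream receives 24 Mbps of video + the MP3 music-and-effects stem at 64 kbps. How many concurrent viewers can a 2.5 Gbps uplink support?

103

Audio: 64 kbps = 0.064 Mbps.
Per-viewer media rate: 24.064 Mbps.
2.5 Gbps = 2,500 Mbps; 2,500 / 24.064 = 103.89 → 103 viewers.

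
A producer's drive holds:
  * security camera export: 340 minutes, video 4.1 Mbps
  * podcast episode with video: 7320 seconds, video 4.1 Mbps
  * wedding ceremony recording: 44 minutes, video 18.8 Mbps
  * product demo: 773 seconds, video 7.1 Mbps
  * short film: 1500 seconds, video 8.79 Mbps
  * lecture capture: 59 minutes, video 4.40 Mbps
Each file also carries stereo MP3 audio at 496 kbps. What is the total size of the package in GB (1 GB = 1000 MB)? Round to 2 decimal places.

Audio: 496 kbps = 0.496 Mbps.
security camera export: 4.596 Mbps × 20400 s = 93758.4 Mb
podcast episode with video: 4.596 Mbps × 7320 s = 33642.7 Mb
wedding ceremony recording: 19.296 Mbps × 2640 s = 50941.4 Mb
product demo: 7.596 Mbps × 773 s = 5871.7 Mb
short film: 9.286 Mbps × 1500 s = 13929.0 Mb
lecture capture: 4.896 Mbps × 3540 s = 17331.8 Mb
Total: 215475.1 Mb = 26934.4 MB.
= 26.93 GB.

26.93 GB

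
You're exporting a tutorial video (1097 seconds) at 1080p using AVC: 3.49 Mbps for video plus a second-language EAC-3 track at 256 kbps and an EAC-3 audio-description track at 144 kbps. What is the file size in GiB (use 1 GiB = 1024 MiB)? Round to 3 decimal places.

Audio total: 256 + 144 = 400 kbps = 0.400 Mbps.
Total bitrate: 3.49 + 0.400 = 3.890 Mbps.
Stream data: 3.890 Mbps × 1097 s = 4267.3 Mb.
4,267 Mb = 533,416,250 bytes ÷ 1,073,741,824 = 0.4968 GiB.

0.497 GiB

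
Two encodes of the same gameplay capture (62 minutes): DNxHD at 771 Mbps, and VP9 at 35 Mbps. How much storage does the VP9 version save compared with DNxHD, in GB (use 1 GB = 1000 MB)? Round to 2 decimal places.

342.24 GB

62 min = 3720 s
DNxHD: 771.000 Mbps × 3720 s = 2868120.0 Mb = 358.515 GB.
VP9: 35.000 Mbps × 3720 s = 130200.0 Mb = 16.275 GB.
Saving: 358.515 − 16.275 = 342.240 GB.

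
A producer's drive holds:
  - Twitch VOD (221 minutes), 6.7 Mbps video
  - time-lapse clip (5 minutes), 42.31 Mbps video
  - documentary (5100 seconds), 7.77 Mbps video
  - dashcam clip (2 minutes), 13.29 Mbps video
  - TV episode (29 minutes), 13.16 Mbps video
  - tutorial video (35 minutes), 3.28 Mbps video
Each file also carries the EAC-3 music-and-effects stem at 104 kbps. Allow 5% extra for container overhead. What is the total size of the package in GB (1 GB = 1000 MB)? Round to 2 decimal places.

Audio: 104 kbps = 0.104 Mbps.
Twitch VOD: 6.804 Mbps × 13260 s × 1.05 = 94732.1 Mb
time-lapse clip: 42.414 Mbps × 300 s × 1.05 = 13360.4 Mb
documentary: 7.874 Mbps × 5100 s × 1.05 = 42165.3 Mb
dashcam clip: 13.394 Mbps × 120 s × 1.05 = 1687.6 Mb
TV episode: 13.264 Mbps × 1740 s × 1.05 = 24233.3 Mb
tutorial video: 3.384 Mbps × 2100 s × 1.05 = 7461.7 Mb
Total: 183640.5 Mb = 22955.1 MB.
= 22.96 GB.

22.96 GB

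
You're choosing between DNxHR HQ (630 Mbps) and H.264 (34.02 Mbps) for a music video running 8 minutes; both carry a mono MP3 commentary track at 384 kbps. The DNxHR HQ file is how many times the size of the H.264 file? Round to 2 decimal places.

8 min = 480 s
Audio: 384 kbps = 0.384 Mbps.
DNxHR HQ: 630.384 Mbps × 480 s = 302584.3 Mb = 37.823 GB.
H.264: 34.404 Mbps × 480 s = 16513.9 Mb = 2.064 GB.
Ratio: 37.823 / 2.064 = 18.323.

18.32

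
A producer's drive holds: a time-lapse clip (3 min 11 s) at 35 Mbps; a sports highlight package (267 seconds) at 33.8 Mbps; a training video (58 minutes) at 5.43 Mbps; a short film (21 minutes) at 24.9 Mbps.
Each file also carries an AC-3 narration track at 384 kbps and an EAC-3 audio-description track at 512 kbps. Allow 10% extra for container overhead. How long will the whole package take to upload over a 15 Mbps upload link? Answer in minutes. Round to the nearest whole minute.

Audio total: 384 + 512 = 896 kbps = 0.896 Mbps.
time-lapse clip: 35.896 Mbps × 191 s × 1.10 = 7541.7 Mb
sports highlight package: 34.696 Mbps × 267 s × 1.10 = 10190.2 Mb
training video: 6.326 Mbps × 3480 s × 1.10 = 24215.9 Mb
short film: 25.796 Mbps × 1260 s × 1.10 = 35753.3 Mb
Total: 77701.1 Mb = 9712.6 MB.
At 15 Mbps: 77701.1 / 15 = 5180 s ≈ 86.3 minutes.

86 minutes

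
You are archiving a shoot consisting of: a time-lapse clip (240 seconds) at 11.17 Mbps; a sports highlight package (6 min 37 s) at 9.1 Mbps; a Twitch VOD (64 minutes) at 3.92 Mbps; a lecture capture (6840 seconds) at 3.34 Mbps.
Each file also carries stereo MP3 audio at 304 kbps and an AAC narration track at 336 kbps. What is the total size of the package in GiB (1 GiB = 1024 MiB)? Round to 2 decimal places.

5.99 GiB

Audio total: 304 + 336 = 640 kbps = 0.640 Mbps.
time-lapse clip: 11.810 Mbps × 240 s = 2834.4 Mb
sports highlight package: 9.740 Mbps × 397 s = 3866.8 Mb
Twitch VOD: 4.560 Mbps × 3840 s = 17510.4 Mb
lecture capture: 3.980 Mbps × 6840 s = 27223.2 Mb
Total: 51434.8 Mb = 6429.3 MB.
= 5.988 GiB.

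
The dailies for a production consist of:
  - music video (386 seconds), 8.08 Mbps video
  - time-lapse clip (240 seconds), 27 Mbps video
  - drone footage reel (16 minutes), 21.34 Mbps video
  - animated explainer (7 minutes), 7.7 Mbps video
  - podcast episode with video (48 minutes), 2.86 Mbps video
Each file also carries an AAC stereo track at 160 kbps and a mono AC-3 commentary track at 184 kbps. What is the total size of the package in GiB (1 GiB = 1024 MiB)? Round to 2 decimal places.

5.03 GiB

Audio total: 160 + 184 = 344 kbps = 0.344 Mbps.
music video: 8.424 Mbps × 386 s = 3251.7 Mb
time-lapse clip: 27.344 Mbps × 240 s = 6562.6 Mb
drone footage reel: 21.684 Mbps × 960 s = 20816.6 Mb
animated explainer: 8.044 Mbps × 420 s = 3378.5 Mb
podcast episode with video: 3.204 Mbps × 2880 s = 9227.5 Mb
Total: 43236.9 Mb = 5404.6 MB.
= 5.033 GiB.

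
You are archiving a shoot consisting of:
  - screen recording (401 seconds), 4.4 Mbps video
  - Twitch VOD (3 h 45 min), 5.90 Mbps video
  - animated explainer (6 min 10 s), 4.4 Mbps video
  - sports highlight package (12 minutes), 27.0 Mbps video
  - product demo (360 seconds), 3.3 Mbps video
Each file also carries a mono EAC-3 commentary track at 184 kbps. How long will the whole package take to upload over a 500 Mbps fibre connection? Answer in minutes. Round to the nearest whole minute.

4 minutes

Audio: 184 kbps = 0.184 Mbps.
screen recording: 4.584 Mbps × 401 s = 1838.2 Mb
Twitch VOD: 6.084 Mbps × 13500 s = 82134.0 Mb
animated explainer: 4.584 Mbps × 370 s = 1696.1 Mb
sports highlight package: 27.184 Mbps × 720 s = 19572.5 Mb
product demo: 3.484 Mbps × 360 s = 1254.2 Mb
Total: 106495.0 Mb = 13311.9 MB.
At 500 Mbps: 106495.0 / 500 = 213 s ≈ 3.55 minutes.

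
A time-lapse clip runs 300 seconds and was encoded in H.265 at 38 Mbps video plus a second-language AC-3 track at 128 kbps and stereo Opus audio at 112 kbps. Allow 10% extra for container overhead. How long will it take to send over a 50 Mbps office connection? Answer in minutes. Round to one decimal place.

4.2 minutes

Audio total: 128 + 112 = 240 kbps = 0.240 Mbps.
Total bitrate: 38.240 Mbps.
File: 38.240 Mbps × 300 s = 11472.0 Mb.
With 10% container overhead: ×1.10. → 12619.2 Mb.
At 50 Mbps: 12619.2 / 50 = 252.4 s ≈ 4.21 minutes.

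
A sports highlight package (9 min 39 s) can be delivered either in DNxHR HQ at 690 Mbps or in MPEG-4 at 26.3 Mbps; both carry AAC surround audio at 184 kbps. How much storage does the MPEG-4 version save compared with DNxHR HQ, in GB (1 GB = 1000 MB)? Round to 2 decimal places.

9 min 39 s = 579 s
Audio: 184 kbps = 0.184 Mbps.
DNxHR HQ: 690.184 Mbps × 579 s = 399616.5 Mb = 49.952 GB.
MPEG-4: 26.484 Mbps × 579 s = 15334.2 Mb = 1.917 GB.
Saving: 49.952 − 1.917 = 48.035 GB.

48.04 GB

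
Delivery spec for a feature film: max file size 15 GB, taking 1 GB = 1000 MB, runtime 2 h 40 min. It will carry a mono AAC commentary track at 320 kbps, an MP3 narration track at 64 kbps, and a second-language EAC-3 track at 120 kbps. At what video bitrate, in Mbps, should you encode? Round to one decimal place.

Budget: 15 GB = 120000.0 Mb.
2 h 40 min = 160 min = 9600 s
Total bitrate budget: 120000.0 Mb / 9600 s = 12.500 Mbps.
Audio total: 320 + 64 + 120 = 504 kbps = 0.504 Mbps.
Video: 12.500 − 0.504 = 11.996 Mbps.

12.0 Mbps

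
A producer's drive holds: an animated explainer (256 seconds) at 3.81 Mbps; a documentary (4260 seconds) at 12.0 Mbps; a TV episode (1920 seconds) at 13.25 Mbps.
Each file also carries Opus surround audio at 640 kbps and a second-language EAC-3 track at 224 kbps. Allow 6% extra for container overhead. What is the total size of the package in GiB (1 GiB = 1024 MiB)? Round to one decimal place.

Audio total: 640 + 224 = 864 kbps = 0.864 Mbps.
animated explainer: 4.674 Mbps × 256 s × 1.06 = 1268.3 Mb
documentary: 12.864 Mbps × 4260 s × 1.06 = 58088.7 Mb
TV episode: 14.114 Mbps × 1920 s × 1.06 = 28724.8 Mb
Total: 88081.8 Mb = 11010.2 MB.
= 10.25 GiB.

10.3 GiB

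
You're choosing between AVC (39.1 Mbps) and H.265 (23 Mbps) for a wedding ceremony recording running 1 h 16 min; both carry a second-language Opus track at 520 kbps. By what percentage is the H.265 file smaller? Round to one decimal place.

1 h 16 min = 76 min = 4560 s
Audio: 520 kbps = 0.520 Mbps.
AVC: 39.620 Mbps × 4560 s = 180667.2 Mb = 21.032 GiB.
H.265: 23.520 Mbps × 4560 s = 107251.2 Mb = 12.486 GiB.
Reduction: (1 − 12.486/21.032) × 100 = 40.64%.

40.6%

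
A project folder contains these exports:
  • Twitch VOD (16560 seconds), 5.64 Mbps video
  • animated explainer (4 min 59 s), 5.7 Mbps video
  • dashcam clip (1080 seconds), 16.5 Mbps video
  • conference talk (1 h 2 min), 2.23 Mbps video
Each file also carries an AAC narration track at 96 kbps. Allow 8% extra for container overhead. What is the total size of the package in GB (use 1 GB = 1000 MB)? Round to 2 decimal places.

Audio: 96 kbps = 0.096 Mbps.
Twitch VOD: 5.736 Mbps × 16560 s × 1.08 = 102587.2 Mb
animated explainer: 5.796 Mbps × 299 s × 1.08 = 1871.6 Mb
dashcam clip: 16.596 Mbps × 1080 s × 1.08 = 19357.6 Mb
conference talk: 2.326 Mbps × 3720 s × 1.08 = 9344.9 Mb
Total: 133161.4 Mb = 16645.2 MB.
= 16.65 GB.

16.65 GB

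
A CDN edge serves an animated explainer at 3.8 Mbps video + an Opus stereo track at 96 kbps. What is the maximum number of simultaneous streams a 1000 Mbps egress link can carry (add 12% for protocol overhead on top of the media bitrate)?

Audio: 96 kbps = 0.096 Mbps.
Per-viewer media rate: 3.896 Mbps.
On the wire with 12% overhead: 4.364 Mbps.
1000 Mbps = 1,000 Mbps; 1,000 / 4.364 = 229.17 → 229 viewers.

229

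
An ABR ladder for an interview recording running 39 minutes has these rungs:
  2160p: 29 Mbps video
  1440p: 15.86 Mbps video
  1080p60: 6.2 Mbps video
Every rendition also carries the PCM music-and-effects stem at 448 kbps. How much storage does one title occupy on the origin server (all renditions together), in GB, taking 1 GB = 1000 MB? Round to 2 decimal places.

39 min = 2340 s
Audio: 448 kbps = 0.448 Mbps.
Sum of rendition bitrates: (29+0.448) + (15.86+0.448) + (6.2+0.448) = 52.404 Mbps.
× 2340 s = 122,625 Mb = 15,328 MB = 15.33 GB.

15.33 GB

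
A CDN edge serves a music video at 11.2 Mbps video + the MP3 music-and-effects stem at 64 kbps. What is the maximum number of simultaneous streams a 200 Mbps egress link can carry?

Audio: 64 kbps = 0.064 Mbps.
Per-viewer media rate: 11.264 Mbps.
200 Mbps = 200.0 Mbps; 200.0 / 11.264 = 17.76 → 17 viewers.

17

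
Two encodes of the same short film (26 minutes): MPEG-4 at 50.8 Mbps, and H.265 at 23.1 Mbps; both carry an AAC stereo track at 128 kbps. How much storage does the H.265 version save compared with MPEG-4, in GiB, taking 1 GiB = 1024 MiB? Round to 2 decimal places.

5.03 GiB

26 min = 1560 s
Audio: 128 kbps = 0.128 Mbps.
MPEG-4: 50.928 Mbps × 1560 s = 79447.7 Mb = 9.249 GiB.
H.265: 23.228 Mbps × 1560 s = 36235.7 Mb = 4.218 GiB.
Saving: 9.249 − 4.218 = 5.031 GiB.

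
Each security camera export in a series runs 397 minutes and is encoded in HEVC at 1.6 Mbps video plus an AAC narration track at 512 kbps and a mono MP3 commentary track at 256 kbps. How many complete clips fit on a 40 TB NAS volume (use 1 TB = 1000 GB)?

5673

397 min = 23820 s
Audio total: 512 + 256 = 768 kbps = 0.768 Mbps.
Total bitrate: 2.368 Mbps.
Per item: 2.368 Mbps × 23820 s = 56,406 Mb = 7,051 MB.
Capacity: 40 TB = 320,000,000 Mb; 5673.18 items → 5673 complete.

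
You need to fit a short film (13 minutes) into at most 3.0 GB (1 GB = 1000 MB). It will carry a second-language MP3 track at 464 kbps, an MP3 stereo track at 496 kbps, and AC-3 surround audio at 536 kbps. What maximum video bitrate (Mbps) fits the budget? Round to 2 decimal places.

29.27 Mbps

Budget: 3.0 GB = 24000.0 Mb.
13 min = 780 s
Total bitrate budget: 24000.0 Mb / 780 s = 30.769 Mbps.
Audio total: 464 + 496 + 536 = 1496 kbps = 1.496 Mbps.
Video: 30.769 − 1.496 = 29.273 Mbps.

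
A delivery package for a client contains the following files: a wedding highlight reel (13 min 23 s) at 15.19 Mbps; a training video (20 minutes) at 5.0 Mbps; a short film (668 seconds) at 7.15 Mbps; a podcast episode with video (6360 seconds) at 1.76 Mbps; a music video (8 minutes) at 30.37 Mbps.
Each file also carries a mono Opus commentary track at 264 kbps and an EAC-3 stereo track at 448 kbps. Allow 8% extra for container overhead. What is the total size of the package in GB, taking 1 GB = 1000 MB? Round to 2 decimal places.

Audio total: 264 + 448 = 712 kbps = 0.712 Mbps.
wedding highlight reel: 15.902 Mbps × 803 s × 1.08 = 13790.9 Mb
training video: 5.712 Mbps × 1200 s × 1.08 = 7402.8 Mb
short film: 7.862 Mbps × 668 s × 1.08 = 5672.0 Mb
podcast episode with video: 2.472 Mbps × 6360 s × 1.08 = 16979.7 Mb
music video: 31.082 Mbps × 480 s × 1.08 = 16112.9 Mb
Total: 59958.1 Mb = 7494.8 MB.
= 7.495 GB.

7.49 GB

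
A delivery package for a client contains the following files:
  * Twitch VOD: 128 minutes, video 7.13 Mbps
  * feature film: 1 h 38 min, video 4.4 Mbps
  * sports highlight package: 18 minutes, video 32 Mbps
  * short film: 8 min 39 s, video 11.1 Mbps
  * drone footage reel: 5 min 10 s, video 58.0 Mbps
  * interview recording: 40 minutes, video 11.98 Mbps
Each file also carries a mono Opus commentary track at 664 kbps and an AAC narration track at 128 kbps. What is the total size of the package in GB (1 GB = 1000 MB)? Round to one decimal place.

22.7 GB

Audio total: 664 + 128 = 792 kbps = 0.792 Mbps.
Twitch VOD: 7.922 Mbps × 7680 s = 60841.0 Mb
feature film: 5.192 Mbps × 5880 s = 30529.0 Mb
sports highlight package: 32.792 Mbps × 1080 s = 35415.4 Mb
short film: 11.892 Mbps × 519 s = 6171.9 Mb
drone footage reel: 58.792 Mbps × 310 s = 18225.5 Mb
interview recording: 12.772 Mbps × 2400 s = 30652.8 Mb
Total: 181835.5 Mb = 22729.4 MB.
= 22.73 GB.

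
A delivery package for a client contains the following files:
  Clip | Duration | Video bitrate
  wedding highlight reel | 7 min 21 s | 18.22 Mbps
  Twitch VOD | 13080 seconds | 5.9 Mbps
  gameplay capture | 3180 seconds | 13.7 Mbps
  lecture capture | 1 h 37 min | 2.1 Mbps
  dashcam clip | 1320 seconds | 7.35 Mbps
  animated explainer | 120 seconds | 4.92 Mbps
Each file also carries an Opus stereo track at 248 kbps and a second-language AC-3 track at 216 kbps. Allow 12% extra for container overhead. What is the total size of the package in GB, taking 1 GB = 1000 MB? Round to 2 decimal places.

22.74 GB

Audio total: 248 + 216 = 464 kbps = 0.464 Mbps.
wedding highlight reel: 18.684 Mbps × 441 s × 1.12 = 9228.4 Mb
Twitch VOD: 6.364 Mbps × 13080 s × 1.12 = 93230.1 Mb
gameplay capture: 14.164 Mbps × 3180 s × 1.12 = 50446.5 Mb
lecture capture: 2.564 Mbps × 5820 s × 1.12 = 16713.2 Mb
dashcam clip: 7.814 Mbps × 1320 s × 1.12 = 11552.2 Mb
animated explainer: 5.384 Mbps × 120 s × 1.12 = 723.6 Mb
Total: 181894.0 Mb = 22736.7 MB.
= 22.74 GB.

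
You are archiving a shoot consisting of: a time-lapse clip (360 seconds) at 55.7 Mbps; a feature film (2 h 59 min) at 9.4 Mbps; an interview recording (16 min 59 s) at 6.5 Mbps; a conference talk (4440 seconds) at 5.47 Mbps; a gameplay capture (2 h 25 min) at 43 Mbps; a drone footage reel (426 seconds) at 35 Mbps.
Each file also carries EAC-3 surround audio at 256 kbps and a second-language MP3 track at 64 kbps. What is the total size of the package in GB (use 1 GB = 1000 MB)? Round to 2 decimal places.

68.64 GB

Audio total: 256 + 64 = 320 kbps = 0.320 Mbps.
time-lapse clip: 56.020 Mbps × 360 s = 20167.2 Mb
feature film: 9.720 Mbps × 10740 s = 104392.8 Mb
interview recording: 6.820 Mbps × 1019 s = 6949.6 Mb
conference talk: 5.790 Mbps × 4440 s = 25707.6 Mb
gameplay capture: 43.320 Mbps × 8700 s = 376884.0 Mb
drone footage reel: 35.320 Mbps × 426 s = 15046.3 Mb
Total: 549147.5 Mb = 68643.4 MB.
= 68.64 GB.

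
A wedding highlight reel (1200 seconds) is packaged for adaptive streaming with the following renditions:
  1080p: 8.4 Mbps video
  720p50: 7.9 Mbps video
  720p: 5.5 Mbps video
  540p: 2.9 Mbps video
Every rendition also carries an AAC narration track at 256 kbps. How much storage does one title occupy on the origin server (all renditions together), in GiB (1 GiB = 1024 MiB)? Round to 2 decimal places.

3.59 GiB

Audio: 256 kbps = 0.256 Mbps.
Sum of rendition bitrates: (8.4+0.256) + (7.9+0.256) + (5.5+0.256) + (2.9+0.256) = 25.724 Mbps.
× 1200 s = 30,869 Mb = 3,859 MB = 3.594 GiB.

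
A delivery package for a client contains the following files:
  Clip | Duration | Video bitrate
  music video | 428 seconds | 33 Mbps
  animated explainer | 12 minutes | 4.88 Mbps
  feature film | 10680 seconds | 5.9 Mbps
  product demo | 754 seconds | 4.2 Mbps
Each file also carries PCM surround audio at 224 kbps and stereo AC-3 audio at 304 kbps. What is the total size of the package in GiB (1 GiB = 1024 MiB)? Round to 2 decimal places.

Audio total: 224 + 304 = 528 kbps = 0.528 Mbps.
music video: 33.528 Mbps × 428 s = 14350.0 Mb
animated explainer: 5.408 Mbps × 720 s = 3893.8 Mb
feature film: 6.428 Mbps × 10680 s = 68651.0 Mb
product demo: 4.728 Mbps × 754 s = 3564.9 Mb
Total: 90459.7 Mb = 11307.5 MB.
= 10.53 GiB.

10.53 GiB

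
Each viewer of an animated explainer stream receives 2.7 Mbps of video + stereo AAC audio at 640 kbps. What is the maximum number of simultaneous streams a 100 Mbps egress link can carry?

29

Audio: 640 kbps = 0.640 Mbps.
Per-viewer media rate: 3.340 Mbps.
100 Mbps = 100.0 Mbps; 100.0 / 3.340 = 29.94 → 29 viewers.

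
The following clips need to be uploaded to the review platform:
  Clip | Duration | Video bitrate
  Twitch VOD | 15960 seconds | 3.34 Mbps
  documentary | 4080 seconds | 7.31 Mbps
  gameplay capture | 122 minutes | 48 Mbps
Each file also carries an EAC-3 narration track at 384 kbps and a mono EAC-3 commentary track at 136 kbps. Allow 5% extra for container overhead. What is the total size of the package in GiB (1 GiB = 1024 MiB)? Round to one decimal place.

Audio total: 384 + 136 = 520 kbps = 0.520 Mbps.
Twitch VOD: 3.860 Mbps × 15960 s × 1.05 = 64685.9 Mb
documentary: 7.830 Mbps × 4080 s × 1.05 = 33543.7 Mb
gameplay capture: 48.520 Mbps × 7320 s × 1.05 = 372924.7 Mb
Total: 471154.3 Mb = 58894.3 MB.
= 54.85 GiB.

54.8 GiB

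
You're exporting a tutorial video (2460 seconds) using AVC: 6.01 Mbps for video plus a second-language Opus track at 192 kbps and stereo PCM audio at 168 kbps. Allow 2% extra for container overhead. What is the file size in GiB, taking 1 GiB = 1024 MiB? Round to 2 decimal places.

1.86 GiB

Audio total: 192 + 168 = 360 kbps = 0.360 Mbps.
Total bitrate: 6.01 + 0.360 = 6.370 Mbps.
Stream data: 6.370 Mbps × 2460 s = 15670.2 Mb.
With 2% container overhead: ×1.02.
15,984 Mb = 1,997,950,500 bytes ÷ 1,073,741,824 = 1.861 GiB.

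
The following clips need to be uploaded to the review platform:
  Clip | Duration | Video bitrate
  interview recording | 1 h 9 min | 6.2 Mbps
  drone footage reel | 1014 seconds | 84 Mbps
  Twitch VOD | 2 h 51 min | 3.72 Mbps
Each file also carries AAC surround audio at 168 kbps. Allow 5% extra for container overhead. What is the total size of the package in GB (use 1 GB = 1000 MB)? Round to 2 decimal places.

Audio: 168 kbps = 0.168 Mbps.
interview recording: 6.368 Mbps × 4140 s × 1.05 = 27681.7 Mb
drone footage reel: 84.168 Mbps × 1014 s × 1.05 = 89613.7 Mb
Twitch VOD: 3.888 Mbps × 10260 s × 1.05 = 41885.4 Mb
Total: 159180.8 Mb = 19897.6 MB.
= 19.90 GB.

19.90 GB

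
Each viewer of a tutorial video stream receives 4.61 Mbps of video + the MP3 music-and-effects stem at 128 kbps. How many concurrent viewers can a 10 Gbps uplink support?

Audio: 128 kbps = 0.128 Mbps.
Per-viewer media rate: 4.738 Mbps.
10 Gbps = 10,000 Mbps; 10,000 / 4.738 = 2110.60 → 2110 viewers.

2110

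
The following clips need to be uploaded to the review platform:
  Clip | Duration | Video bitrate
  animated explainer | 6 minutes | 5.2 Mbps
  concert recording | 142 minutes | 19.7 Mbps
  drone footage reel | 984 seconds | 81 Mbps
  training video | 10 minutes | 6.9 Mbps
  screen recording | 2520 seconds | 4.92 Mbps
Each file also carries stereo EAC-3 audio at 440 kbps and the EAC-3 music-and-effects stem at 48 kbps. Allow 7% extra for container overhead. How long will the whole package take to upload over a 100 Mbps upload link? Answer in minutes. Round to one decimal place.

48.6 minutes

Audio total: 440 + 48 = 488 kbps = 0.488 Mbps.
animated explainer: 5.688 Mbps × 360 s × 1.07 = 2191.0 Mb
concert recording: 20.188 Mbps × 8520 s × 1.07 = 184041.9 Mb
drone footage reel: 81.488 Mbps × 984 s × 1.07 = 85797.1 Mb
training video: 7.388 Mbps × 600 s × 1.07 = 4743.1 Mb
screen recording: 5.408 Mbps × 2520 s × 1.07 = 14582.1 Mb
Total: 291355.2 Mb = 36419.4 MB.
At 100 Mbps: 291355.2 / 100 = 2914 s ≈ 48.6 minutes.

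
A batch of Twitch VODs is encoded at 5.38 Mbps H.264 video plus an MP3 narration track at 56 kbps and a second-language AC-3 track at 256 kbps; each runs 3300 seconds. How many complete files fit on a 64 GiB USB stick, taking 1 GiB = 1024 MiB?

Audio total: 56 + 256 = 312 kbps = 0.312 Mbps.
Total bitrate: 5.692 Mbps.
Per item: 5.692 Mbps × 3300 s = 18,784 Mb = 2,348 MB.
Capacity: 64 GiB = 549,756 Mb; 29.27 items → 29 complete.

29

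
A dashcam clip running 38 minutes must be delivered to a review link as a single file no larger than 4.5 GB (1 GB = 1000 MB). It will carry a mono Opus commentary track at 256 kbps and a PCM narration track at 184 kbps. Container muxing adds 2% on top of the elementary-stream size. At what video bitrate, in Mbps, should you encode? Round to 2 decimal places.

Budget: 4.5 GB = 36000.0 Mb.
Stream payload after overhead: 36000.0 / 1.02 = 35294.1 Mb.
38 min = 2280 s
Total bitrate budget: 35294.1 Mb / 2280 s = 15.480 Mbps.
Audio total: 256 + 184 = 440 kbps = 0.440 Mbps.
Video: 15.480 − 0.440 = 15.040 Mbps.

15.04 Mbps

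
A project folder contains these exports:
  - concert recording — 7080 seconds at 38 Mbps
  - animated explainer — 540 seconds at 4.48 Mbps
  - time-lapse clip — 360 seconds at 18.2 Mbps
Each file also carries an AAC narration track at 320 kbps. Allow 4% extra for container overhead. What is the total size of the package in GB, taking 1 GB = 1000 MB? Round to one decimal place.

36.5 GB

Audio: 320 kbps = 0.320 Mbps.
concert recording: 38.320 Mbps × 7080 s × 1.04 = 282157.8 Mb
animated explainer: 4.800 Mbps × 540 s × 1.04 = 2695.7 Mb
time-lapse clip: 18.520 Mbps × 360 s × 1.04 = 6933.9 Mb
Total: 291787.4 Mb = 36473.4 MB.
= 36.47 GB.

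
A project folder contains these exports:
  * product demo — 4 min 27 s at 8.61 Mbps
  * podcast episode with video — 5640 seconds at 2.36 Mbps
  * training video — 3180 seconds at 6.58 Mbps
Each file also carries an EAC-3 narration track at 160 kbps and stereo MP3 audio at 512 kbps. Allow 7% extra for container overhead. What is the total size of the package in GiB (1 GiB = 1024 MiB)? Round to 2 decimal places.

5.31 GiB

Audio total: 160 + 512 = 672 kbps = 0.672 Mbps.
product demo: 9.282 Mbps × 267 s × 1.07 = 2651.8 Mb
podcast episode with video: 3.032 Mbps × 5640 s × 1.07 = 18297.5 Mb
training video: 7.252 Mbps × 3180 s × 1.07 = 24675.7 Mb
Total: 45624.9 Mb = 5703.1 MB.
= 5.311 GiB.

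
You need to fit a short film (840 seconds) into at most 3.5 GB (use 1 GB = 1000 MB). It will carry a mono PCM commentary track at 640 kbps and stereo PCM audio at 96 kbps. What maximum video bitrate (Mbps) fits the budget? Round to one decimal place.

32.6 Mbps

Budget: 3.5 GB = 28000.0 Mb.
Total bitrate budget: 28000.0 Mb / 840 s = 33.333 Mbps.
Audio total: 640 + 96 = 736 kbps = 0.736 Mbps.
Video: 33.333 − 0.736 = 32.597 Mbps.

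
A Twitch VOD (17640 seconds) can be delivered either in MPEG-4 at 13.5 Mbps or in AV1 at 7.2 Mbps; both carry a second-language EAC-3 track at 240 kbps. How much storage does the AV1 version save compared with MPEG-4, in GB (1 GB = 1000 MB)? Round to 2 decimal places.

Audio: 240 kbps = 0.240 Mbps.
MPEG-4: 13.740 Mbps × 17640 s = 242373.6 Mb = 30.297 GB.
AV1: 7.440 Mbps × 17640 s = 131241.6 Mb = 16.405 GB.
Saving: 30.297 − 16.405 = 13.892 GB.

13.89 GB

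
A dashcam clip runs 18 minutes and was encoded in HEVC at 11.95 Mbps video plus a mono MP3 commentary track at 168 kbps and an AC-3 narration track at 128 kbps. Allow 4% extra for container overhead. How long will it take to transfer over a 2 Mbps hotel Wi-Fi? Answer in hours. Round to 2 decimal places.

1.91 hours

18 min = 1080 s
Audio total: 168 + 128 = 296 kbps = 0.296 Mbps.
Total bitrate: 12.246 Mbps.
File: 12.246 Mbps × 1080 s = 13225.7 Mb.
With 4% container overhead: ×1.04. → 13754.7 Mb.
At 2 Mbps: 13754.7 / 2 = 6877.4 s ≈ 1.91 hours.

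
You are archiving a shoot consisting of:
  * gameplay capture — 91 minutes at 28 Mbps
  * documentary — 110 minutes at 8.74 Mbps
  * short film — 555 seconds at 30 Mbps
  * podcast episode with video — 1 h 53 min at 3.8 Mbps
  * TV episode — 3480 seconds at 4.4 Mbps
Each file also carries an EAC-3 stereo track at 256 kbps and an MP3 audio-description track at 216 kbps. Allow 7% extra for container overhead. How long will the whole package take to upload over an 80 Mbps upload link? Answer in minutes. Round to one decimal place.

Audio total: 256 + 216 = 472 kbps = 0.472 Mbps.
gameplay capture: 28.472 Mbps × 5460 s × 1.07 = 166339.1 Mb
documentary: 9.212 Mbps × 6600 s × 1.07 = 65055.1 Mb
short film: 30.472 Mbps × 555 s × 1.07 = 18095.8 Mb
podcast episode with video: 4.272 Mbps × 6780 s × 1.07 = 30991.7 Mb
TV episode: 4.872 Mbps × 3480 s × 1.07 = 18141.4 Mb
Total: 298623.1 Mb = 37327.9 MB.
At 80 Mbps: 298623.1 / 80 = 3733 s ≈ 62.2 minutes.

62.2 minutes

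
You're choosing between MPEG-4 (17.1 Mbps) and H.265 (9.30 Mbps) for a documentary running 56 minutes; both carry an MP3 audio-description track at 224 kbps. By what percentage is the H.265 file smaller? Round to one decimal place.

56 min = 3360 s
Audio: 224 kbps = 0.224 Mbps.
MPEG-4: 17.324 Mbps × 3360 s = 58208.6 Mb = 6.776 GiB.
H.265: 9.524 Mbps × 3360 s = 32000.6 Mb = 3.725 GiB.
Reduction: (1 − 3.725/6.776) × 100 = 45.02%.

45.0%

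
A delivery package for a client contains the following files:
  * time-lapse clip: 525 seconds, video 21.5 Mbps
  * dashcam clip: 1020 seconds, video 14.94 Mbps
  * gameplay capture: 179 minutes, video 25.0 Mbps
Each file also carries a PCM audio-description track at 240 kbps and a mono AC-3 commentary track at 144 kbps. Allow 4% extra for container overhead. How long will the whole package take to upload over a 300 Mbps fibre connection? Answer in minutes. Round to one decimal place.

Audio total: 240 + 144 = 384 kbps = 0.384 Mbps.
time-lapse clip: 21.884 Mbps × 525 s × 1.04 = 11948.7 Mb
dashcam clip: 15.324 Mbps × 1020 s × 1.04 = 16255.7 Mb
gameplay capture: 25.384 Mbps × 10740 s × 1.04 = 283529.1 Mb
Total: 311733.5 Mb = 38966.7 MB.
At 300 Mbps: 311733.5 / 300 = 1039 s ≈ 17.3 minutes.

17.3 minutes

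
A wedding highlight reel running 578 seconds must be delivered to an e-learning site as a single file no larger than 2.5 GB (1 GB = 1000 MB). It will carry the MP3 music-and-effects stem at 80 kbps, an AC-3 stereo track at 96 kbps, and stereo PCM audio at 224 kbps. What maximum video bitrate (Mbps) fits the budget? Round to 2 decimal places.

34.20 Mbps

Budget: 2.5 GB = 20000.0 Mb.
Total bitrate budget: 20000.0 Mb / 578 s = 34.602 Mbps.
Audio total: 80 + 96 + 224 = 400 kbps = 0.400 Mbps.
Video: 34.602 − 0.400 = 34.202 Mbps.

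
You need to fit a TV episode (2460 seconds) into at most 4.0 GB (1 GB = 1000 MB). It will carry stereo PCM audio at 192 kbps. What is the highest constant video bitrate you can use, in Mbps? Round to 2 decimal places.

12.82 Mbps

Budget: 4.0 GB = 32000.0 Mb.
Total bitrate budget: 32000.0 Mb / 2460 s = 13.008 Mbps.
Audio: 192 kbps = 0.192 Mbps.
Video: 13.008 − 0.192 = 12.816 Mbps.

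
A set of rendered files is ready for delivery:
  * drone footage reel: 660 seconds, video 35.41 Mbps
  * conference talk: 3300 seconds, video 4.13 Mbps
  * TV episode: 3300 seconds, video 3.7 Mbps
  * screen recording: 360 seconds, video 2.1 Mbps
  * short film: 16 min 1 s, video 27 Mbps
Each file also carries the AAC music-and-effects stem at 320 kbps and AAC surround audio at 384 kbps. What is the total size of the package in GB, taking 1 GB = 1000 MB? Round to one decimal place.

Audio total: 320 + 384 = 704 kbps = 0.704 Mbps.
drone footage reel: 36.114 Mbps × 660 s = 23835.2 Mb
conference talk: 4.834 Mbps × 3300 s = 15952.2 Mb
TV episode: 4.404 Mbps × 3300 s = 14533.2 Mb
screen recording: 2.804 Mbps × 360 s = 1009.4 Mb
short film: 27.704 Mbps × 961 s = 26623.5 Mb
Total: 81953.6 Mb = 10244.2 MB.
= 10.24 GB.

10.2 GB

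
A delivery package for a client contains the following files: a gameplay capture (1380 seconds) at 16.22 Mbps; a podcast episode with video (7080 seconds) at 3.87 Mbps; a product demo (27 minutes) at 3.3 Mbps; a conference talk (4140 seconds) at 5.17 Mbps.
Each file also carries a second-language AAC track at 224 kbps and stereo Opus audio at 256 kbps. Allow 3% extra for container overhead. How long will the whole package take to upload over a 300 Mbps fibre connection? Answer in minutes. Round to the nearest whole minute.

Audio total: 224 + 256 = 480 kbps = 0.480 Mbps.
gameplay capture: 16.700 Mbps × 1380 s × 1.03 = 23737.4 Mb
podcast episode with video: 4.350 Mbps × 7080 s × 1.03 = 31721.9 Mb
product demo: 3.780 Mbps × 1620 s × 1.03 = 6307.3 Mb
conference talk: 5.650 Mbps × 4140 s × 1.03 = 24092.7 Mb
Total: 85859.4 Mb = 10732.4 MB.
At 300 Mbps: 85859.4 / 300 = 286 s ≈ 4.77 minutes.

5 minutes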